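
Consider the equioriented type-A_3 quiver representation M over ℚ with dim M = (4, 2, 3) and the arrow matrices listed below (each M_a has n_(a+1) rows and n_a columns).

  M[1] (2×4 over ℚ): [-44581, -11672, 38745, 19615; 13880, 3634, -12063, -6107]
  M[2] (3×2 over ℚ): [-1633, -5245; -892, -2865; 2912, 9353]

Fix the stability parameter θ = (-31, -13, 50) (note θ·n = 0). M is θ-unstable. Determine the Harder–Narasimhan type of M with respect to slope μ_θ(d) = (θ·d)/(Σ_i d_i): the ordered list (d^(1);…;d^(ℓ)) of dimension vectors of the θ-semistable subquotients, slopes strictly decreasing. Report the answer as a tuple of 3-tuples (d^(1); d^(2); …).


Interval decomposition of M: I[1,1]^2, I[1,3]^2, I[3,3].
HN type (ℓ=3): μ^(1)=50; μ^(2)=-13; μ^(3)=-31

((0, 0, 3); (0, 2, 0); (4, 0, 0))


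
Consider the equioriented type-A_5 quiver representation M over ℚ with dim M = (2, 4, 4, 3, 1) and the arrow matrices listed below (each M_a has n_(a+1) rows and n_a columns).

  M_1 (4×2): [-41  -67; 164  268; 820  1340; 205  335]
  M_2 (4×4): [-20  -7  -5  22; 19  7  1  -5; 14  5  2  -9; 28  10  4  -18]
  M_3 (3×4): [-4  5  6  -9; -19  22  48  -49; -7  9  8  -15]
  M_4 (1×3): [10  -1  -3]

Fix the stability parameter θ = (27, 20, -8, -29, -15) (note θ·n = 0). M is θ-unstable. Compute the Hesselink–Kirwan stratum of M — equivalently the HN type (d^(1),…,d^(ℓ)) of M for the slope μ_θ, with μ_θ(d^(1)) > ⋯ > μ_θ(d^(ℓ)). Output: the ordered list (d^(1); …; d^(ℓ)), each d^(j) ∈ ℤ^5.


Via rank(M_{q-1}∘⋯∘M_p): M ≅ I[1,1], I[1,3], I[2,2], I[2,4], I[2,5], I[3,4].
μ_θ-semistable layers: μ^(1)=27; μ^(2)=20; μ^(3)=13; μ^(4)=-17/3; μ^(5)=-8; μ^(6)=-37/2

((1, 0, 0, 0, 0); (0, 1, 0, 0, 0); (1, 1, 1, 0, 0); (0, 1, 1, 1, 0); (0, 1, 1, 1, 1); (0, 0, 1, 1, 0))


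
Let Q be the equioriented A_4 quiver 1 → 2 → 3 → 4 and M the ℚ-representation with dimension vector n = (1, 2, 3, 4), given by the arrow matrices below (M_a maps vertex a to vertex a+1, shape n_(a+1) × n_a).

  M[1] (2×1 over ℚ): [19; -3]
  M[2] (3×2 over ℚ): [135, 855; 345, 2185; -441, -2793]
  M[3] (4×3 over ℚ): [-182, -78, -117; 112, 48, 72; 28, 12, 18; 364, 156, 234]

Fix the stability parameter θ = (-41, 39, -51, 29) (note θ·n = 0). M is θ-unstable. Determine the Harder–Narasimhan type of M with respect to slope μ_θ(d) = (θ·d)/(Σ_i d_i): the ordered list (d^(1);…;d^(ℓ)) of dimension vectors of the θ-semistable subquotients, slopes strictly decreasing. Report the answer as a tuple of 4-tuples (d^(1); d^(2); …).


Barcode: M ≅ I[1,2], I[2,4], I[3,3]^2, I[4,4]^3. HN layers by μ_θ (5 steps, strictly decreasing):
  μ^(1)=39; μ^(2)=29; μ^(3)=-6; μ^(4)=-41; μ^(5)=-51

((0, 1, 0, 0); (0, 0, 0, 4); (0, 1, 1, 0); (1, 0, 0, 0); (0, 0, 2, 0))


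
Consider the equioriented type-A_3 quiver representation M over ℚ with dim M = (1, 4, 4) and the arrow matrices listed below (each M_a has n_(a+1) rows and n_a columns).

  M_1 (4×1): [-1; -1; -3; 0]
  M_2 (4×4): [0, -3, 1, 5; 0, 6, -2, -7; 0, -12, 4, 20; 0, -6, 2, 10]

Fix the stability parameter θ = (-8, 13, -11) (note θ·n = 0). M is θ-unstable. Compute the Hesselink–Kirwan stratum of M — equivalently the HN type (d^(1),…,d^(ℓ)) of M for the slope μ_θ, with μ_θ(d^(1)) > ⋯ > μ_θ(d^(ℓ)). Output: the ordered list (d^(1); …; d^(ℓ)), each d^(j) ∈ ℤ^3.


Barcode: M ≅ I[1,2], I[2,2], I[2,3]^2, I[3,3]^2. HN layers by μ_θ (4 steps, strictly decreasing):
  μ^(1)=13; μ^(2)=1; μ^(3)=-8; μ^(4)=-11

((0, 2, 0); (0, 2, 2); (1, 0, 0); (0, 0, 2))


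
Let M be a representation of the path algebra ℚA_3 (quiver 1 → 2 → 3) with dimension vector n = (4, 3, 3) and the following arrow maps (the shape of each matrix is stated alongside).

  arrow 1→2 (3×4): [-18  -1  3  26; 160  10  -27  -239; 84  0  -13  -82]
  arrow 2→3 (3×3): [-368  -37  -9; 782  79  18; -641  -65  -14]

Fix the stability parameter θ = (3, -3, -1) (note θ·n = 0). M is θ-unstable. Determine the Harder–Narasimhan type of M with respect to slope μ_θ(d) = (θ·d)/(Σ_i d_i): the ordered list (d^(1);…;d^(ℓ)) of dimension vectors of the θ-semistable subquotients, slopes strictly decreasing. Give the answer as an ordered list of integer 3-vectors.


Barcode: M ≅ I[1,1], I[1,3]^3. HN layers by μ_θ (2 steps, strictly decreasing):
  μ^(1)=3; μ^(2)=-1/3

((1, 0, 0); (3, 3, 3))


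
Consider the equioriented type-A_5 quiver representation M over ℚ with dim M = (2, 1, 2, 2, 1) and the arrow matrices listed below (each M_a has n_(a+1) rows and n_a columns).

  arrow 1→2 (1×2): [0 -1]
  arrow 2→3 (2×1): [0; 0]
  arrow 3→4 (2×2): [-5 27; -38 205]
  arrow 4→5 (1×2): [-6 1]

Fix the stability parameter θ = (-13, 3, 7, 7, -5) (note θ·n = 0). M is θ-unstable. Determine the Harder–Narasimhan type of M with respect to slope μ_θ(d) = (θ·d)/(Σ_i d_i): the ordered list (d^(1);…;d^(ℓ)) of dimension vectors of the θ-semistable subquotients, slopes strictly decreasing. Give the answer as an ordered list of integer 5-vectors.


Via rank(M_{q-1}∘⋯∘M_p): M ≅ I[1,1], I[1,2], I[3,4], I[3,5].
μ_θ-semistable layers: μ^(1)=7; μ^(2)=3; μ^(3)=-13

((0, 0, 1, 1, 0); (0, 1, 1, 1, 1); (2, 0, 0, 0, 0))


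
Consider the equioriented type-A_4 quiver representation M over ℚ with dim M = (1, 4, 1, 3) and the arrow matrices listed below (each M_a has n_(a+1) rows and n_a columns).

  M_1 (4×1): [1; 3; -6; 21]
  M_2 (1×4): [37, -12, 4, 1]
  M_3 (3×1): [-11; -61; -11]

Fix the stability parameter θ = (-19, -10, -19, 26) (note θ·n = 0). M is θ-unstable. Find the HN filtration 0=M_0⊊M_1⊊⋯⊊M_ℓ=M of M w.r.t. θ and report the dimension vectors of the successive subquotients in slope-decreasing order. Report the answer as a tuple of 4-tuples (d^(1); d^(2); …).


Via rank(M_{q-1}∘⋯∘M_p): M ≅ I[1,4], I[2,2]^3, I[4,4]^2.
μ_θ-semistable layers: μ^(1)=26; μ^(2)=-10; μ^(3)=-29/2; μ^(4)=-19

((0, 0, 0, 3); (0, 3, 0, 0); (0, 1, 1, 0); (1, 0, 0, 0))


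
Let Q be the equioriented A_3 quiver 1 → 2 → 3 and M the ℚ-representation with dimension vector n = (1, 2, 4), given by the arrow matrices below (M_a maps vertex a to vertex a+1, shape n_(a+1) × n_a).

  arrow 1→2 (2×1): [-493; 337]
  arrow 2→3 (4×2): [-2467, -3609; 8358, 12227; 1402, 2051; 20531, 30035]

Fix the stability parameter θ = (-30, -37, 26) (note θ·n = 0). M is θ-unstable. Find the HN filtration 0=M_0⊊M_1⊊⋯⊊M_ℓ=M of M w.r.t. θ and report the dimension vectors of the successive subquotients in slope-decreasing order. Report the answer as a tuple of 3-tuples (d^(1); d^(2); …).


Barcode: M ≅ I[1,3], I[2,3], I[3,3]^2. HN layers by μ_θ (3 steps, strictly decreasing):
  μ^(1)=26; μ^(2)=-67/2; μ^(3)=-37

((0, 0, 4); (1, 1, 0); (0, 1, 0))


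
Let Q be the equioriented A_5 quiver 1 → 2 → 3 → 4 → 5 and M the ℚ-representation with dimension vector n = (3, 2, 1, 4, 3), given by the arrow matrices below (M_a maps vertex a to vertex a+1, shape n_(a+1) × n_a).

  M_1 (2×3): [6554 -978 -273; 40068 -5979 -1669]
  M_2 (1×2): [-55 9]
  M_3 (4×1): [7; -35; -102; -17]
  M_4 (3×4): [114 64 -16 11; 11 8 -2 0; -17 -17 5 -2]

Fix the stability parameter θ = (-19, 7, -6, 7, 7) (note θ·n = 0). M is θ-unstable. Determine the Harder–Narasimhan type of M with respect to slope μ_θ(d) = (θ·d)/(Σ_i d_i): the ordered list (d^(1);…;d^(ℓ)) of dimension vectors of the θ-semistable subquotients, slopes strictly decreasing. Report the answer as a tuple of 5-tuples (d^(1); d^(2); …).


Interval decomposition of M: I[1,1], I[1,2], I[1,5], I[4,4], I[4,5]^2.
HN type (ℓ=3): μ^(1)=7; μ^(2)=1/2; μ^(3)=-19

((0, 1, 0, 4, 3); (0, 1, 1, 0, 0); (3, 0, 0, 0, 0))


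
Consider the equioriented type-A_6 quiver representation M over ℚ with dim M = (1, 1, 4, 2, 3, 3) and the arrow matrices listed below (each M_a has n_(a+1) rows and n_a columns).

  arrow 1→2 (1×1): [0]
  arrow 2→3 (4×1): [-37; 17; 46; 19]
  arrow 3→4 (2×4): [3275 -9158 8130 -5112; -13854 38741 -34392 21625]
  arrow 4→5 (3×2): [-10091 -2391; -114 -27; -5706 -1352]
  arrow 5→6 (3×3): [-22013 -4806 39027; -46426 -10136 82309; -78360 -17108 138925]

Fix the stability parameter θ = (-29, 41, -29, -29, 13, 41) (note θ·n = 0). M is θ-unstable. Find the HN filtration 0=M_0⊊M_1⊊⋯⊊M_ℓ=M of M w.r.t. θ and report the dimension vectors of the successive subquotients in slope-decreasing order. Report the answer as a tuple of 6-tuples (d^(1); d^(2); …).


Interval decomposition of M: I[1,1], I[2,6], I[3,3]^2, I[3,6], I[5,5], I[6,6].
HN type (ℓ=4): μ^(1)=41; μ^(2)=13; μ^(3)=-17/3; μ^(4)=-29

((0, 0, 0, 0, 0, 3); (0, 0, 0, 0, 3, 0); (0, 1, 1, 1, 0, 0); (1, 0, 3, 1, 0, 0))


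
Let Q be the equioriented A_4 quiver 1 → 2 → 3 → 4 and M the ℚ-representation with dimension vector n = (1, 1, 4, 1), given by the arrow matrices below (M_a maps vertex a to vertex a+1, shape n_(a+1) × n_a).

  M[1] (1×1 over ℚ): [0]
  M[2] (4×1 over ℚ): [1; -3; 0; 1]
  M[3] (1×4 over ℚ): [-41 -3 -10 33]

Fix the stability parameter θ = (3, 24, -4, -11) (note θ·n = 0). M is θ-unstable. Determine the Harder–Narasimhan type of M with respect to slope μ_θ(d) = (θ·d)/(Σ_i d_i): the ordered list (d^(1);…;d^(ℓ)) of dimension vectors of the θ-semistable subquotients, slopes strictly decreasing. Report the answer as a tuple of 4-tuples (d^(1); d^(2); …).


Interval decomposition of M: I[1,1], I[2,4], I[3,3]^3.
HN type (ℓ=2): μ^(1)=3; μ^(2)=-4

((1, 1, 1, 1); (0, 0, 3, 0))


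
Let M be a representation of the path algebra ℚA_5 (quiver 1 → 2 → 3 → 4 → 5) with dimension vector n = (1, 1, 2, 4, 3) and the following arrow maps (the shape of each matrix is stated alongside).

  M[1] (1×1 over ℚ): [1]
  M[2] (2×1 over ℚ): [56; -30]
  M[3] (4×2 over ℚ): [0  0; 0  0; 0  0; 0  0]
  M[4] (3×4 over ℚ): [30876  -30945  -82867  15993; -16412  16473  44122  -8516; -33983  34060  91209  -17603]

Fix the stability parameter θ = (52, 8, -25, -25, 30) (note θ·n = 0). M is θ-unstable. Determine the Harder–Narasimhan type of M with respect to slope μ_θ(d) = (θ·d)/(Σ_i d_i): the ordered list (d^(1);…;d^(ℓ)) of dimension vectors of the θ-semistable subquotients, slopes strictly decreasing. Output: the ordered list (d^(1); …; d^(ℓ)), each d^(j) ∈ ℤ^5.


Via rank(M_{q-1}∘⋯∘M_p): M ≅ I[1,3], I[3,3], I[4,4], I[4,5]^3.
μ_θ-semistable layers: μ^(1)=30; μ^(2)=35/3; μ^(3)=-25

((0, 0, 0, 0, 3); (1, 1, 1, 0, 0); (0, 0, 1, 4, 0))


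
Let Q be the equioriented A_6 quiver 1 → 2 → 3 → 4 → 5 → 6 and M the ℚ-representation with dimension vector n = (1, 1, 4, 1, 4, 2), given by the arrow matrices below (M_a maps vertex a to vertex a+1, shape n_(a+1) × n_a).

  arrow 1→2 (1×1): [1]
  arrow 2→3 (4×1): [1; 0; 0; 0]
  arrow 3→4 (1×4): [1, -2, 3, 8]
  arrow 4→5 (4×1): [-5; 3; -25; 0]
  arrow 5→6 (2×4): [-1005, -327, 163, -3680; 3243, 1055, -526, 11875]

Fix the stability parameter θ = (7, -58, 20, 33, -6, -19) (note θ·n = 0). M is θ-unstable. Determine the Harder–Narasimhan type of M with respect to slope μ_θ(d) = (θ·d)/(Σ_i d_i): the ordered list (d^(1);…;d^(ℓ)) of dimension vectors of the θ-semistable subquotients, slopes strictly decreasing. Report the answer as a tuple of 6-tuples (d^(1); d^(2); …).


Interval decomposition of M: I[1,6], I[3,3]^3, I[5,5]^2, I[5,6].
HN type (ℓ=5): μ^(1)=20; μ^(2)=7; μ^(3)=-6; μ^(4)=-25/2; μ^(5)=-51/2

((0, 0, 3, 0, 0, 0); (0, 0, 1, 1, 1, 1); (0, 0, 0, 0, 2, 0); (0, 0, 0, 0, 1, 1); (1, 1, 0, 0, 0, 0))


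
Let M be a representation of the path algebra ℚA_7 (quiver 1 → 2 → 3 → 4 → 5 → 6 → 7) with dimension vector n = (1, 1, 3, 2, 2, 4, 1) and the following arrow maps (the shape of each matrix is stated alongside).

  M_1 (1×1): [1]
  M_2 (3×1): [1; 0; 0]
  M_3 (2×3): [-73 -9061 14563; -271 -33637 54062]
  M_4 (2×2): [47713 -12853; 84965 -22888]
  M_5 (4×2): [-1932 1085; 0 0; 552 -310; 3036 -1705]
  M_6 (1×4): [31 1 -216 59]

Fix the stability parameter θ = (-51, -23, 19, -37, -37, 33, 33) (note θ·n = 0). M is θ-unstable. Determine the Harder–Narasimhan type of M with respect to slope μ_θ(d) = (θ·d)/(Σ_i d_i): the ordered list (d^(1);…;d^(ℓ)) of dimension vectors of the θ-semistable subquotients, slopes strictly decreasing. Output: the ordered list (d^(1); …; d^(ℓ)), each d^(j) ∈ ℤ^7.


Barcode: M ≅ I[1,6], I[3,3], I[3,5], I[6,6]^2, I[6,7]. HN layers by μ_θ (5 steps, strictly decreasing):
  μ^(1)=33; μ^(2)=19; μ^(3)=-55/3; μ^(4)=-23; μ^(5)=-51

((0, 0, 0, 0, 0, 4, 1); (0, 0, 1, 0, 0, 0, 0); (0, 0, 2, 2, 2, 0, 0); (0, 1, 0, 0, 0, 0, 0); (1, 0, 0, 0, 0, 0, 0))


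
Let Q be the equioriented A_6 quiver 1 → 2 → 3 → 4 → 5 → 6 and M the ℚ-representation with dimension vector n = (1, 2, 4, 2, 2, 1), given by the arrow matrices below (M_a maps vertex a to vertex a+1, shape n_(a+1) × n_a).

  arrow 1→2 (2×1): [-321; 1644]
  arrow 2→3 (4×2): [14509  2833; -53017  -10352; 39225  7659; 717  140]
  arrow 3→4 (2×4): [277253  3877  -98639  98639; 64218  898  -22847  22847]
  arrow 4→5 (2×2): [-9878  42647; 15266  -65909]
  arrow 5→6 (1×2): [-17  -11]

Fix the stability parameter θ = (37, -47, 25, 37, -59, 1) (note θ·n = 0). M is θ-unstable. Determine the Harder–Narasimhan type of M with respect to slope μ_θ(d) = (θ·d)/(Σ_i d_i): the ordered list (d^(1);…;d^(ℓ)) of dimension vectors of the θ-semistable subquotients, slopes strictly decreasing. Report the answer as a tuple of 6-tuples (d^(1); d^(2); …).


Interval decomposition of M: I[1,3], I[2,5], I[3,3], I[3,4], I[5,6].
HN type (ℓ=6): μ^(1)=37; μ^(2)=25; μ^(3)=1; μ^(4)=-5; μ^(5)=-47; μ^(6)=-59

((0, 0, 0, 1, 0, 0); (0, 0, 3, 0, 0, 0); (0, 0, 1, 1, 1, 1); (1, 1, 0, 0, 0, 0); (0, 1, 0, 0, 0, 0); (0, 0, 0, 0, 1, 0))


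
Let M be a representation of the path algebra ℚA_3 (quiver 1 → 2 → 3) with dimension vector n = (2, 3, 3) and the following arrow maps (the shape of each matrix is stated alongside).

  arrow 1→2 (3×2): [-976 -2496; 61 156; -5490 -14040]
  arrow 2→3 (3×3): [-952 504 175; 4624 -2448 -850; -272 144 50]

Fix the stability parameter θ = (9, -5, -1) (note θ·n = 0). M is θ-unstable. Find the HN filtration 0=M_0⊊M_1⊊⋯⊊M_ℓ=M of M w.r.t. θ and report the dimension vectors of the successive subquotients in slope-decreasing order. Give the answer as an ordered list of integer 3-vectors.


Interval decomposition of M: I[1,1], I[1,3], I[2,2]^2, I[3,3]^2.
HN type (ℓ=4): μ^(1)=9; μ^(2)=1; μ^(3)=-1; μ^(4)=-5

((1, 0, 0); (1, 1, 1); (0, 0, 2); (0, 2, 0))


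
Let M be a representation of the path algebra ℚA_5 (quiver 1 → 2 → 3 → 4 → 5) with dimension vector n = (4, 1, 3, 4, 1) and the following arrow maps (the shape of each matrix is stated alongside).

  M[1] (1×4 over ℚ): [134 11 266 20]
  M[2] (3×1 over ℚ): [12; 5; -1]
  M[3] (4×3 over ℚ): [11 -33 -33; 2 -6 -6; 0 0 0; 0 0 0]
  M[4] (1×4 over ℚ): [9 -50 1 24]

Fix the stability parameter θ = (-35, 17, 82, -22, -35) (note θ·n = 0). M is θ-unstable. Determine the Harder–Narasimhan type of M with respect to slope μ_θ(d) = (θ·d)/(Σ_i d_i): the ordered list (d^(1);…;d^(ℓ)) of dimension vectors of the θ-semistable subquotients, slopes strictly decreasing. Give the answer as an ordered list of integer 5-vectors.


Via rank(M_{q-1}∘⋯∘M_p): M ≅ I[1,1]^3, I[1,3], I[3,3], I[3,5], I[4,4]^3.
μ_θ-semistable layers: μ^(1)=82; μ^(2)=17; μ^(3)=25/3; μ^(4)=-22; μ^(5)=-35

((0, 0, 2, 0, 0); (0, 1, 0, 0, 0); (0, 0, 1, 1, 1); (0, 0, 0, 3, 0); (4, 0, 0, 0, 0))


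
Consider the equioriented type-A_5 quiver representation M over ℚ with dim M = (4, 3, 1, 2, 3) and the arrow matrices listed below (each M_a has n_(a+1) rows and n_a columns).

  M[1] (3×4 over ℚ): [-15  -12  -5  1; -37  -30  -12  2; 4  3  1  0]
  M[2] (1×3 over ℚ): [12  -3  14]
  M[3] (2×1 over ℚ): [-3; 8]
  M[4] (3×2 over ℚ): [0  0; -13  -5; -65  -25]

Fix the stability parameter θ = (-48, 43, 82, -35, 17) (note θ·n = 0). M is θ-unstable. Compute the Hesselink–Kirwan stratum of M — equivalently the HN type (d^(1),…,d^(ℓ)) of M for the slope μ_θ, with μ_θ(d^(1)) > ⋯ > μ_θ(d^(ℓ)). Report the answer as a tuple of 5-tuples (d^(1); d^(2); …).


Barcode: M ≅ I[1,1], I[1,2]^2, I[1,5], I[4,4], I[5,5]^2. HN layers by μ_θ (5 steps, strictly decreasing):
  μ^(1)=43; μ^(2)=107/4; μ^(3)=17; μ^(4)=-35; μ^(5)=-48

((0, 2, 0, 0, 0); (0, 1, 1, 1, 1); (0, 0, 0, 0, 2); (0, 0, 0, 1, 0); (4, 0, 0, 0, 0))


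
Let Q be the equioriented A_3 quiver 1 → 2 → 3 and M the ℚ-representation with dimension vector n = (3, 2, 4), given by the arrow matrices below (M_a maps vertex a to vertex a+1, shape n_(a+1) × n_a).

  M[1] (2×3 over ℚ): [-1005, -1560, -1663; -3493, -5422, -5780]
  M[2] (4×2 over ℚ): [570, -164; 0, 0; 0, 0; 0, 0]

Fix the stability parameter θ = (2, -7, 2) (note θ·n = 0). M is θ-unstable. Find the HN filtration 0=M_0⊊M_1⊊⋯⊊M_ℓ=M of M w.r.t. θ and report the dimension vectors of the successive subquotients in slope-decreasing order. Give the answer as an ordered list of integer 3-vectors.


Interval decomposition of M: I[1,1], I[1,2], I[1,3], I[3,3]^3.
HN type (ℓ=2): μ^(1)=2; μ^(2)=-5/2

((1, 0, 4); (2, 2, 0))


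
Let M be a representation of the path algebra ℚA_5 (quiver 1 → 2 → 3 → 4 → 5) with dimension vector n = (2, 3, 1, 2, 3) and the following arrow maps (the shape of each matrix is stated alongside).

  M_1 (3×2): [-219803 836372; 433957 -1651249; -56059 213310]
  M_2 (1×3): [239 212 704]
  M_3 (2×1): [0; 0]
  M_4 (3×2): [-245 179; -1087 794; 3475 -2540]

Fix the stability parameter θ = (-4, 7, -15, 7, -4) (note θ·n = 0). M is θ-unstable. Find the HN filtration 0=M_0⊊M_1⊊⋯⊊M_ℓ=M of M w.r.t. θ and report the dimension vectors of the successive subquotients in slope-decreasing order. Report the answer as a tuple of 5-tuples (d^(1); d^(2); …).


Via rank(M_{q-1}∘⋯∘M_p): M ≅ I[1,2], I[1,3], I[2,2], I[4,5]^2, I[5,5].
μ_θ-semistable layers: μ^(1)=7; μ^(2)=3/2; μ^(3)=-4

((0, 2, 0, 0, 0); (0, 0, 0, 2, 2); (2, 1, 1, 0, 1))


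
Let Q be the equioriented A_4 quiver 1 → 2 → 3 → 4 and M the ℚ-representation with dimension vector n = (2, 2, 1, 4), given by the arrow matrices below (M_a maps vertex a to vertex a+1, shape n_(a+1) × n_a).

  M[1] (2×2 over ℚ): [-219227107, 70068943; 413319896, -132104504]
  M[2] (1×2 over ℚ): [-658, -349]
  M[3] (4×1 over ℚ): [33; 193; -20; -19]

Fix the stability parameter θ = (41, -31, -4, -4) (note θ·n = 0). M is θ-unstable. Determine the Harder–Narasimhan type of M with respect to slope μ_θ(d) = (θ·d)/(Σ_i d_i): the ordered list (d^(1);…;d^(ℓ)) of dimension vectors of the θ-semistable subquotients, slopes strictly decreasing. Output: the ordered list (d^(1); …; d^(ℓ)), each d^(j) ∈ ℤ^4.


Via rank(M_{q-1}∘⋯∘M_p): M ≅ I[1,1], I[1,4], I[2,2], I[4,4]^3.
μ_θ-semistable layers: μ^(1)=41; μ^(2)=1/2; μ^(3)=-4; μ^(4)=-31

((1, 0, 0, 0); (1, 1, 1, 1); (0, 0, 0, 3); (0, 1, 0, 0))


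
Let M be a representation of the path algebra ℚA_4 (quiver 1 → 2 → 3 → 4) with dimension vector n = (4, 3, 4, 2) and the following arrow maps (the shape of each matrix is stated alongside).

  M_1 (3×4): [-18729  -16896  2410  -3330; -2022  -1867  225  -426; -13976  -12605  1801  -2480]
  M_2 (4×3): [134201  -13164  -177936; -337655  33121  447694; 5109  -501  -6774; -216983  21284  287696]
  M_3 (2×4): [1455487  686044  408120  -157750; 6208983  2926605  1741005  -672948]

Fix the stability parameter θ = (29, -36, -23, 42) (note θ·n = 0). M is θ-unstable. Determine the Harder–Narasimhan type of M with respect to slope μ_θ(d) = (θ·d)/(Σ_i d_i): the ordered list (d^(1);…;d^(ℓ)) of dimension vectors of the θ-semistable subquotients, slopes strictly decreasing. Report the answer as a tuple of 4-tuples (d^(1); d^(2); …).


Barcode: M ≅ I[1,1], I[1,2], I[1,3], I[1,4], I[3,3], I[3,4]. HN layers by μ_θ (5 steps, strictly decreasing):
  μ^(1)=42; μ^(2)=29; μ^(3)=-7/2; μ^(4)=-10; μ^(5)=-23

((0, 0, 0, 2); (1, 0, 0, 0); (1, 1, 0, 0); (2, 2, 2, 0); (0, 0, 2, 0))


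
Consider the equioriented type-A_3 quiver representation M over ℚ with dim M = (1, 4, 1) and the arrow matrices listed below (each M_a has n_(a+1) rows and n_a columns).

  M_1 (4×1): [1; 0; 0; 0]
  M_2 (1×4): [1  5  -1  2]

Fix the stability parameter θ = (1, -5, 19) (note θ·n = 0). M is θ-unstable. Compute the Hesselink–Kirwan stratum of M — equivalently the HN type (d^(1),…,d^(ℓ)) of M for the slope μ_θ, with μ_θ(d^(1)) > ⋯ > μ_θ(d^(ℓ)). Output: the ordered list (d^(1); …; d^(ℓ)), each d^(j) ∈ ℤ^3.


Barcode: M ≅ I[1,3], I[2,2]^3. HN layers by μ_θ (3 steps, strictly decreasing):
  μ^(1)=19; μ^(2)=-2; μ^(3)=-5

((0, 0, 1); (1, 1, 0); (0, 3, 0))


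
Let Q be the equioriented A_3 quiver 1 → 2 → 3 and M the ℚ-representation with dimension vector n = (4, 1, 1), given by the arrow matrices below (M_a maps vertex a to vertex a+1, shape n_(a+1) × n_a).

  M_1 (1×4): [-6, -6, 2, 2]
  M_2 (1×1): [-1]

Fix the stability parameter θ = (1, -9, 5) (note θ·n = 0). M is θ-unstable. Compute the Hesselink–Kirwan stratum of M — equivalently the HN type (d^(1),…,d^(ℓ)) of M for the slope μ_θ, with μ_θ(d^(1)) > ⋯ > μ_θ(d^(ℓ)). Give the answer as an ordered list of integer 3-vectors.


Interval decomposition of M: I[1,1]^3, I[1,3].
HN type (ℓ=3): μ^(1)=5; μ^(2)=1; μ^(3)=-4

((0, 0, 1); (3, 0, 0); (1, 1, 0))


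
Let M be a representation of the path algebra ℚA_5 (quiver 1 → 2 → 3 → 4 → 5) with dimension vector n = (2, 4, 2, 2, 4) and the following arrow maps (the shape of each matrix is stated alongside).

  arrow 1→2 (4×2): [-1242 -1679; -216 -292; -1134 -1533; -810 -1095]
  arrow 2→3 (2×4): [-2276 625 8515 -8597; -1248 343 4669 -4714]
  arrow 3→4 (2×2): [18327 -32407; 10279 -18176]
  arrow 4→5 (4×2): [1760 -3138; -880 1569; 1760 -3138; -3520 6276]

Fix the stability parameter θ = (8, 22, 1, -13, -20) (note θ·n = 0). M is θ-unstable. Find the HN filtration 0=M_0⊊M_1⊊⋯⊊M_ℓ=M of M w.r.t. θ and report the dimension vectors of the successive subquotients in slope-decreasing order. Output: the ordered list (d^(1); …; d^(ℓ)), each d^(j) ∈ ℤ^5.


Barcode: M ≅ I[1,1], I[1,5], I[2,2]^2, I[2,4], I[5,5]^3. HN layers by μ_θ (5 steps, strictly decreasing):
  μ^(1)=22; μ^(2)=8; μ^(3)=10/3; μ^(4)=-2/5; μ^(5)=-20

((0, 2, 0, 0, 0); (1, 0, 0, 0, 0); (0, 1, 1, 1, 0); (1, 1, 1, 1, 1); (0, 0, 0, 0, 3))


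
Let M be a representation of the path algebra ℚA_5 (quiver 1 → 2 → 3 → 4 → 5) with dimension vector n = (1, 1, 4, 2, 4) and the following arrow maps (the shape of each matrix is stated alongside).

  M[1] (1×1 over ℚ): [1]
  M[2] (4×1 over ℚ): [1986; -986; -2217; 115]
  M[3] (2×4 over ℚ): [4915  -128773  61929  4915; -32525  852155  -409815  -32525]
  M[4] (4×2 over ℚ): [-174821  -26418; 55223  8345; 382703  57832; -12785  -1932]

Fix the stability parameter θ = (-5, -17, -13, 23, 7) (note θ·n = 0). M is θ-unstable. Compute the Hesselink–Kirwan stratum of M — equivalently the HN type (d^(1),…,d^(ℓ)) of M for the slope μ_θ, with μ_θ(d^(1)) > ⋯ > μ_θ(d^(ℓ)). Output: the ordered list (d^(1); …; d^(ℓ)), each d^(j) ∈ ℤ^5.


Via rank(M_{q-1}∘⋯∘M_p): M ≅ I[1,3], I[3,3]^2, I[3,5], I[4,5], I[5,5]^2.
μ_θ-semistable layers: μ^(1)=15; μ^(2)=7; μ^(3)=-35/3; μ^(4)=-13

((0, 0, 0, 2, 2); (0, 0, 0, 0, 2); (1, 1, 1, 0, 0); (0, 0, 3, 0, 0))


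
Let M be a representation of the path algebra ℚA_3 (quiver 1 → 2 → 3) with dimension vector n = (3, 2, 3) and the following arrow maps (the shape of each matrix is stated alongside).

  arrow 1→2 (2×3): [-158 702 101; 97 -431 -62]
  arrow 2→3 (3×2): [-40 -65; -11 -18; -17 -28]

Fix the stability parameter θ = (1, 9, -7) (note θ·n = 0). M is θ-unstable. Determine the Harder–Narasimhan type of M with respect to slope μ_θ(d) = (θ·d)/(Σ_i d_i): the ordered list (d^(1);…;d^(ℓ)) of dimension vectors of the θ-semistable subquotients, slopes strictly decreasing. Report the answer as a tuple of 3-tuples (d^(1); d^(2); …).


Interval decomposition of M: I[1,1], I[1,3]^2, I[3,3].
HN type (ℓ=2): μ^(1)=1; μ^(2)=-7

((3, 2, 2); (0, 0, 1))


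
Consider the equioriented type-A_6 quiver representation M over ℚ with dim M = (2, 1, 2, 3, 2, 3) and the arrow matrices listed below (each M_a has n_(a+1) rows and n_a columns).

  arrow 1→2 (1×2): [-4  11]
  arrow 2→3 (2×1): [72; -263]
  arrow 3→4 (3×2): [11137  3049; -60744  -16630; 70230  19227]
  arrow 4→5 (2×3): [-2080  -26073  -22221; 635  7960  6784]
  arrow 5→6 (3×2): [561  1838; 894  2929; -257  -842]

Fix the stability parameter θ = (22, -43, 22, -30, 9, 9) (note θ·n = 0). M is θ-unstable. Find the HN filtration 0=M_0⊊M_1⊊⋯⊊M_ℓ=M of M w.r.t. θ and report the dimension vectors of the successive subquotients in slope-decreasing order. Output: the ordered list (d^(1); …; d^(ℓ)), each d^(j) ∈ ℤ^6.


Barcode: M ≅ I[1,1], I[1,6], I[3,6], I[4,4], I[6,6]. HN layers by μ_θ (5 steps, strictly decreasing):
  μ^(1)=22; μ^(2)=9; μ^(3)=-4; μ^(4)=-21/2; μ^(5)=-30

((1, 0, 0, 0, 0, 0); (0, 0, 0, 0, 2, 3); (0, 0, 2, 2, 0, 0); (1, 1, 0, 0, 0, 0); (0, 0, 0, 1, 0, 0))


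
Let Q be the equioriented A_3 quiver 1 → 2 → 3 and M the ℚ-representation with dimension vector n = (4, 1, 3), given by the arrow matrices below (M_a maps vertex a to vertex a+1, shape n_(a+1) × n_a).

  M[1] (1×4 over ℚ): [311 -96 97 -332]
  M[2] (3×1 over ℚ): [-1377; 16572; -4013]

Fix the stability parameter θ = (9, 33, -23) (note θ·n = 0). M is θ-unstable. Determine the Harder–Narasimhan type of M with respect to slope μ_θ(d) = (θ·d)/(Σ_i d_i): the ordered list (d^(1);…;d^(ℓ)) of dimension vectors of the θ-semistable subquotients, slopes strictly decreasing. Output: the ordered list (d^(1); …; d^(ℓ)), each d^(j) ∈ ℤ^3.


Barcode: M ≅ I[1,1]^3, I[1,3], I[3,3]^2. HN layers by μ_θ (3 steps, strictly decreasing):
  μ^(1)=9; μ^(2)=19/3; μ^(3)=-23

((3, 0, 0); (1, 1, 1); (0, 0, 2))


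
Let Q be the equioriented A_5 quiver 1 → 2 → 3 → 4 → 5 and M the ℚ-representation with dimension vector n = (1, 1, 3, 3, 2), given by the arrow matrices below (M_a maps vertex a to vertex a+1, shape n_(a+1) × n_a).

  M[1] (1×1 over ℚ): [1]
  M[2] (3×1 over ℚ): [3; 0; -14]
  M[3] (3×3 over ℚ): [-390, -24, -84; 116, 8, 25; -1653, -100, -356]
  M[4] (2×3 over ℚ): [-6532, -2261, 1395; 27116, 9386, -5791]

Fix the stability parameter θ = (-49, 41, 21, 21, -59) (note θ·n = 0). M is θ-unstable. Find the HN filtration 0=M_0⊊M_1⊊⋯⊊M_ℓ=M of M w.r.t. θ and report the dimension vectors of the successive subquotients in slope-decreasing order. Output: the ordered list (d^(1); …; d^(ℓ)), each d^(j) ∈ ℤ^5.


Barcode: M ≅ I[1,5], I[3,3], I[3,5], I[4,4]. HN layers by μ_θ (4 steps, strictly decreasing):
  μ^(1)=21; μ^(2)=6; μ^(3)=-17/3; μ^(4)=-49

((0, 0, 1, 1, 0); (0, 1, 1, 1, 1); (0, 0, 1, 1, 1); (1, 0, 0, 0, 0))


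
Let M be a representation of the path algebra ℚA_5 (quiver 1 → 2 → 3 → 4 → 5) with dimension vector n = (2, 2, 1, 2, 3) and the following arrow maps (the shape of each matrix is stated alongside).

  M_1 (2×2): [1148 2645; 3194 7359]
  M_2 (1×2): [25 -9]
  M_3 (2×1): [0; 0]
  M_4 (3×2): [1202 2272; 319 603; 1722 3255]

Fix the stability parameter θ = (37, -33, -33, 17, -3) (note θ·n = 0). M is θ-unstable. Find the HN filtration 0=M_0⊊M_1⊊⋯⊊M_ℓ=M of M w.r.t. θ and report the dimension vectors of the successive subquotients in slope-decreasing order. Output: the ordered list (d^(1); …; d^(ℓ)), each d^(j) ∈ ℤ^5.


Barcode: M ≅ I[1,2], I[1,3], I[4,5]^2, I[5,5]. HN layers by μ_θ (4 steps, strictly decreasing):
  μ^(1)=7; μ^(2)=2; μ^(3)=-3; μ^(4)=-29/3

((0, 0, 0, 2, 2); (1, 1, 0, 0, 0); (0, 0, 0, 0, 1); (1, 1, 1, 0, 0))


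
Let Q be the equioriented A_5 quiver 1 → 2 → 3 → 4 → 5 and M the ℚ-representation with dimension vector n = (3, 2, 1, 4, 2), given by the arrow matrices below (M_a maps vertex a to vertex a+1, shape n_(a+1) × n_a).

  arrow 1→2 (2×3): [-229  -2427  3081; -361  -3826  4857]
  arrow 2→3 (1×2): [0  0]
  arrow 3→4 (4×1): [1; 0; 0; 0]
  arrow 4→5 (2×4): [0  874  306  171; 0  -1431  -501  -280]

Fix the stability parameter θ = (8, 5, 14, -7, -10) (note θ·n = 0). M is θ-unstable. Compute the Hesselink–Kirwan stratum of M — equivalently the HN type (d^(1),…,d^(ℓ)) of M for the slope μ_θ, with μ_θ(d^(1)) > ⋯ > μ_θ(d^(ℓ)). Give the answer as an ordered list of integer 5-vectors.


Via rank(M_{q-1}∘⋯∘M_p): M ≅ I[1,1], I[1,2]^2, I[3,4], I[4,4], I[4,5]^2.
μ_θ-semistable layers: μ^(1)=8; μ^(2)=13/2; μ^(3)=7/2; μ^(4)=-7; μ^(5)=-17/2

((1, 0, 0, 0, 0); (2, 2, 0, 0, 0); (0, 0, 1, 1, 0); (0, 0, 0, 1, 0); (0, 0, 0, 2, 2))


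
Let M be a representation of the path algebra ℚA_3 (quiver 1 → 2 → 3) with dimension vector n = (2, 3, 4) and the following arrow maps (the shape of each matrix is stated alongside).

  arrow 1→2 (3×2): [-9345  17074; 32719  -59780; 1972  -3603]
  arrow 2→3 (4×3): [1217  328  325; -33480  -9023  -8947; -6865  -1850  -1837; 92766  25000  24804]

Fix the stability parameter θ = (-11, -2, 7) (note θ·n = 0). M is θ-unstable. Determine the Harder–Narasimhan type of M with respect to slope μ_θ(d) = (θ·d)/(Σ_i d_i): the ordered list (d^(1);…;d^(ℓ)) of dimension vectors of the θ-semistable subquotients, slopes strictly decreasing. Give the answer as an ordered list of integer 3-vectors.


Interval decomposition of M: I[1,3]^2, I[2,3], I[3,3].
HN type (ℓ=3): μ^(1)=7; μ^(2)=-2; μ^(3)=-11

((0, 0, 4); (0, 3, 0); (2, 0, 0))


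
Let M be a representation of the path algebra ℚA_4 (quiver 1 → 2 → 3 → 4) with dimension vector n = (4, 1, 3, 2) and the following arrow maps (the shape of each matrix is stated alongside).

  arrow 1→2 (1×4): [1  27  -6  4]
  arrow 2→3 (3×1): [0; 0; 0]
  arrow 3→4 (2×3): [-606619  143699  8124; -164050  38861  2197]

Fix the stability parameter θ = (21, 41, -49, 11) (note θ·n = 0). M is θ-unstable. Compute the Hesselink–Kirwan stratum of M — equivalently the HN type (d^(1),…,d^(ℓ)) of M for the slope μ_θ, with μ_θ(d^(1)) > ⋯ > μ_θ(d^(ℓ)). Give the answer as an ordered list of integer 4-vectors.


Barcode: M ≅ I[1,1]^3, I[1,2], I[3,3], I[3,4]^2. HN layers by μ_θ (4 steps, strictly decreasing):
  μ^(1)=41; μ^(2)=21; μ^(3)=11; μ^(4)=-49

((0, 1, 0, 0); (4, 0, 0, 0); (0, 0, 0, 2); (0, 0, 3, 0))


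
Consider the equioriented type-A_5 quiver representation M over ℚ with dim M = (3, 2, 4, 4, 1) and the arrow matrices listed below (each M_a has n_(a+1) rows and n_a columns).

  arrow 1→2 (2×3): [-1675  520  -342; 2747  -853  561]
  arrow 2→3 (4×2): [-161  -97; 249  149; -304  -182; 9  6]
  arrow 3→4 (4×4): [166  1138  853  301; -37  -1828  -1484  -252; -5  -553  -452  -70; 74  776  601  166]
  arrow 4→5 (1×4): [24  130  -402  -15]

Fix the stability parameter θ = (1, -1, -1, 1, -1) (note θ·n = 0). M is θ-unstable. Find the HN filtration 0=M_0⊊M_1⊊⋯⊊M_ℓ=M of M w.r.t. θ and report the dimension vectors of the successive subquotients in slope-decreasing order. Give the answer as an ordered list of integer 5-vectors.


Barcode: M ≅ I[1,1], I[1,4], I[1,5], I[3,4]^2. HN layers by μ_θ (4 steps, strictly decreasing):
  μ^(1)=1; μ^(2)=0; μ^(3)=-1/3; μ^(4)=-1

((1, 0, 0, 3, 0); (0, 0, 0, 1, 1); (2, 2, 2, 0, 0); (0, 0, 2, 0, 0))


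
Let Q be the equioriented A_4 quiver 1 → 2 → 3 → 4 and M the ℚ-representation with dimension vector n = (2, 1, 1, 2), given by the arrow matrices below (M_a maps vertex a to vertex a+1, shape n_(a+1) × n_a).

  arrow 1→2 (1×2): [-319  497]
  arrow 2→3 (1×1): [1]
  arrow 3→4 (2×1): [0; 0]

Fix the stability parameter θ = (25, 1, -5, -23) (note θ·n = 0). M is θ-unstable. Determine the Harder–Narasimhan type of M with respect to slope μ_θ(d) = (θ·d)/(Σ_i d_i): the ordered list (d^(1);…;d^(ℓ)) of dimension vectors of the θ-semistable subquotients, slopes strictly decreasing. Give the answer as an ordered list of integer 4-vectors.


Barcode: M ≅ I[1,1], I[1,3], I[4,4]^2. HN layers by μ_θ (3 steps, strictly decreasing):
  μ^(1)=25; μ^(2)=7; μ^(3)=-23

((1, 0, 0, 0); (1, 1, 1, 0); (0, 0, 0, 2))


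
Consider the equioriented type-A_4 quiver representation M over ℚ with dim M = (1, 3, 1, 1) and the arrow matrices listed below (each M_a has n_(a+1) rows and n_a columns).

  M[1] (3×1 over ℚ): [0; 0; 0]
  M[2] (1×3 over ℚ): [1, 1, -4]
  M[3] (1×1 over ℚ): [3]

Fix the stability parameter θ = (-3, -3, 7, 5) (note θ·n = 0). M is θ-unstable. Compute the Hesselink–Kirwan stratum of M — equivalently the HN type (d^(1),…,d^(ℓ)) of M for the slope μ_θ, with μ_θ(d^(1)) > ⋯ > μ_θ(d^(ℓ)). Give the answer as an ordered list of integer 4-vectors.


Barcode: M ≅ I[1,1], I[2,2]^2, I[2,4]. HN layers by μ_θ (2 steps, strictly decreasing):
  μ^(1)=6; μ^(2)=-3

((0, 0, 1, 1); (1, 3, 0, 0))


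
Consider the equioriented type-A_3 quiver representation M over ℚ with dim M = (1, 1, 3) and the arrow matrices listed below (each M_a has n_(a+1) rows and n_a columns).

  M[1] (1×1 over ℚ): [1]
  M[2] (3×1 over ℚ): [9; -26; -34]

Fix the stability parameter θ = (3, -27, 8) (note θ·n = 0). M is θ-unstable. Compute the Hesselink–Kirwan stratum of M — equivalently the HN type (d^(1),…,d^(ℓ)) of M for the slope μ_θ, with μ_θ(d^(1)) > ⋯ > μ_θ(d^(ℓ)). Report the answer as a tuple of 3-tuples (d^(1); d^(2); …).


Interval decomposition of M: I[1,3], I[3,3]^2.
HN type (ℓ=2): μ^(1)=8; μ^(2)=-12

((0, 0, 3); (1, 1, 0))


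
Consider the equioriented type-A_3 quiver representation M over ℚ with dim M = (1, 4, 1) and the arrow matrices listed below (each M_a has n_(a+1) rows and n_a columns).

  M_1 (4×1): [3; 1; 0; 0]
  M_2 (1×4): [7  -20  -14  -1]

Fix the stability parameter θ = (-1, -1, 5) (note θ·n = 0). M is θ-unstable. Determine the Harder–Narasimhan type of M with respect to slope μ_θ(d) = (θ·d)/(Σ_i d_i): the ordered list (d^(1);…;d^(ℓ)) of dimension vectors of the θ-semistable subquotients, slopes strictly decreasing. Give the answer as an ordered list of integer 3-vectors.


Barcode: M ≅ I[1,3], I[2,2]^3. HN layers by μ_θ (2 steps, strictly decreasing):
  μ^(1)=5; μ^(2)=-1

((0, 0, 1); (1, 4, 0))


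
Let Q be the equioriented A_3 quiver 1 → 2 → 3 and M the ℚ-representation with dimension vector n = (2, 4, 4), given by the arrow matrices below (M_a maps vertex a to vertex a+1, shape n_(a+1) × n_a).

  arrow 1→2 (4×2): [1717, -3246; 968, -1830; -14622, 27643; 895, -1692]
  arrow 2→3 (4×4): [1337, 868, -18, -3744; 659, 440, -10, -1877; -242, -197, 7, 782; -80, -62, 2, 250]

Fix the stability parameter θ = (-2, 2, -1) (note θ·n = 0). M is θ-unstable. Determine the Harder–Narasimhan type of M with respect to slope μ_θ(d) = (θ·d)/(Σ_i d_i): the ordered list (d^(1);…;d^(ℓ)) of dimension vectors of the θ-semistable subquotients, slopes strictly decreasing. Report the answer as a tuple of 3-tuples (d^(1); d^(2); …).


Interval decomposition of M: I[1,3]^2, I[2,2], I[2,3], I[3,3].
HN type (ℓ=4): μ^(1)=2; μ^(2)=1/2; μ^(3)=-1; μ^(4)=-2

((0, 1, 0); (0, 3, 3); (0, 0, 1); (2, 0, 0))


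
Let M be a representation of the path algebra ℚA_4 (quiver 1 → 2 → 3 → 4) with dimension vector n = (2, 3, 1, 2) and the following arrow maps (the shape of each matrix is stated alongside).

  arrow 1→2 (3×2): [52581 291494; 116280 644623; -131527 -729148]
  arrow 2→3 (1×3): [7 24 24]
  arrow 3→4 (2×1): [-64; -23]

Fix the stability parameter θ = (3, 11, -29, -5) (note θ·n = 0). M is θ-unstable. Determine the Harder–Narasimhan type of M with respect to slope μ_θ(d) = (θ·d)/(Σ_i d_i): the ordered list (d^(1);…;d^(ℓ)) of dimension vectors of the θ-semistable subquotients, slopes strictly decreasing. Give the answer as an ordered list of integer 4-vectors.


Interval decomposition of M: I[1,2], I[1,4], I[2,2], I[4,4].
HN type (ℓ=3): μ^(1)=11; μ^(2)=3; μ^(3)=-5

((0, 2, 0, 0); (1, 0, 0, 0); (1, 1, 1, 2))


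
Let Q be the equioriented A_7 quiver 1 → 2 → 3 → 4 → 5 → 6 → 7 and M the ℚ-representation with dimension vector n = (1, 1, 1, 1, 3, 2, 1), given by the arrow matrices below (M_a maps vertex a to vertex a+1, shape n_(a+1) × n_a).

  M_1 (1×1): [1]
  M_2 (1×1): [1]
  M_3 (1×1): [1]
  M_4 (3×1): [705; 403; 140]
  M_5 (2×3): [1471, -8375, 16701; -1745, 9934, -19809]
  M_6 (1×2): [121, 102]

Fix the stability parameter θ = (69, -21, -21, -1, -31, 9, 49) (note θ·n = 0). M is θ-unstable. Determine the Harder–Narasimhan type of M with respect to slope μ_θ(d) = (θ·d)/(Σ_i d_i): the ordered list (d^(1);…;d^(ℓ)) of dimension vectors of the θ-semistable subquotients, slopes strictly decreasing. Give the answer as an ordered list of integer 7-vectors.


Via rank(M_{q-1}∘⋯∘M_p): M ≅ I[1,7], I[5,5], I[5,6].
μ_θ-semistable layers: μ^(1)=49; μ^(2)=9; μ^(3)=-1; μ^(4)=-31

((0, 0, 0, 0, 0, 0, 1); (0, 0, 0, 0, 0, 2, 0); (1, 1, 1, 1, 1, 0, 0); (0, 0, 0, 0, 2, 0, 0))


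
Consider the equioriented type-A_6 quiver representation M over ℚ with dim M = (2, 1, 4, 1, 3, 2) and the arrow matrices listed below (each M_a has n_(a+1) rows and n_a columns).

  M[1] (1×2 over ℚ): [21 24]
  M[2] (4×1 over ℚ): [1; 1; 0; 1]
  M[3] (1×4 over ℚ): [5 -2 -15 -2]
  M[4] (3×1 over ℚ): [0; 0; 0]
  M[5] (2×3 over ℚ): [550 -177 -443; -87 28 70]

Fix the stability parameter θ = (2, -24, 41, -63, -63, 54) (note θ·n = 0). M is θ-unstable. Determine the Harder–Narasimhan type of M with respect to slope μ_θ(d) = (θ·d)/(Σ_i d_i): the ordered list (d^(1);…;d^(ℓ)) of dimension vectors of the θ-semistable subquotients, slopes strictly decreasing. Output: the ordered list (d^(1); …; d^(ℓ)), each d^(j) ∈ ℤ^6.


Interval decomposition of M: I[1,1], I[1,4], I[3,3]^3, I[5,5], I[5,6]^2.
HN type (ℓ=5): μ^(1)=54; μ^(2)=41; μ^(3)=2; μ^(4)=-11; μ^(5)=-63

((0, 0, 0, 0, 0, 2); (0, 0, 3, 0, 0, 0); (1, 0, 0, 0, 0, 0); (1, 1, 1, 1, 0, 0); (0, 0, 0, 0, 3, 0))


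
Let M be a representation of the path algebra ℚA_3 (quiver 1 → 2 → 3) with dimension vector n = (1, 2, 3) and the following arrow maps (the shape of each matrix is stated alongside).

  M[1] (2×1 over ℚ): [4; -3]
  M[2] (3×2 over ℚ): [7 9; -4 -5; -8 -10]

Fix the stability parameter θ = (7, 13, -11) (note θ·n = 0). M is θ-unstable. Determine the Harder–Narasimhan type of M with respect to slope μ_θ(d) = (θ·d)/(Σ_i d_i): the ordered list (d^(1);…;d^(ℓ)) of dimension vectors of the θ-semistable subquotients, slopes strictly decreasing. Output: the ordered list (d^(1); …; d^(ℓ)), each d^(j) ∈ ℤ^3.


Barcode: M ≅ I[1,3], I[2,3], I[3,3]. HN layers by μ_θ (3 steps, strictly decreasing):
  μ^(1)=3; μ^(2)=1; μ^(3)=-11

((1, 1, 1); (0, 1, 1); (0, 0, 1))


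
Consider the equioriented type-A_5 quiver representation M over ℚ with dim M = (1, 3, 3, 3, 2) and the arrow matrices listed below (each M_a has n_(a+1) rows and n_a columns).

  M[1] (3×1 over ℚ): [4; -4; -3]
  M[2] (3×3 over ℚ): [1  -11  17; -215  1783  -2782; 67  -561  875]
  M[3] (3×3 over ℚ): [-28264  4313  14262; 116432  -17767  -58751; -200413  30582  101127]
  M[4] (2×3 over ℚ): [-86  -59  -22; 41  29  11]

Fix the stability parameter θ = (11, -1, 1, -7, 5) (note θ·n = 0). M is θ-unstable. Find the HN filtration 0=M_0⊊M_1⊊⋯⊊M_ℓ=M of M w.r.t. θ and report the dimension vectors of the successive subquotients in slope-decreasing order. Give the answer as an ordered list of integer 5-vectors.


Via rank(M_{q-1}∘⋯∘M_p): M ≅ I[1,5], I[2,2], I[2,5], I[3,4].
μ_θ-semistable layers: μ^(1)=5; μ^(2)=1; μ^(3)=-1; μ^(4)=-7/3; μ^(5)=-3

((0, 0, 0, 0, 2); (1, 1, 1, 1, 0); (0, 1, 0, 0, 0); (0, 1, 1, 1, 0); (0, 0, 1, 1, 0))
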